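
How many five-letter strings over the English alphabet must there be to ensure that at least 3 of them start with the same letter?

53

There are 26 possible first letters acting as pigeonholes.
With 26 × 2 = 52 five-letter strings over the English alphabet we could place exactly 2 in each, with no class reaching 3.
One more forces some class to hold 3, so 52 + 1 = 53.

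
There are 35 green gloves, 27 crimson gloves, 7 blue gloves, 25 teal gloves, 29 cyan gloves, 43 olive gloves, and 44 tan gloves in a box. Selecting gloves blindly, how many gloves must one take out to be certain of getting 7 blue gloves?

210

The worst case draws every non-blue glove first: 35 + 27 + 25 + 29 + 43 + 44 = 203.
The next 7 draws are then forced to be blue, giving 203 + 7 = 210.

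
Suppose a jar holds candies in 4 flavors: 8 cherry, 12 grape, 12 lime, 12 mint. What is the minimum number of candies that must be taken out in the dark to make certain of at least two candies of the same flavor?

5

The worst case takes 1 candy of each flavor without reaching 2 of any: 4 × 1 = 4.
The next candy must bring some flavor to 2, so 4 + 1 = 5.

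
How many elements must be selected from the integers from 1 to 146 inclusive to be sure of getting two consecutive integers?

Partition {1, …, 146} into 73 pairs: {1,2}, {3,4}, …, {145,146}.
Choosing 73 integers — say the 73 even numbers 2, 4, …, 146 — takes one from each pair and avoids the property.
Choosing 74 forces two into the same pair by pigeonhole, and those are consecutive. So 74.

74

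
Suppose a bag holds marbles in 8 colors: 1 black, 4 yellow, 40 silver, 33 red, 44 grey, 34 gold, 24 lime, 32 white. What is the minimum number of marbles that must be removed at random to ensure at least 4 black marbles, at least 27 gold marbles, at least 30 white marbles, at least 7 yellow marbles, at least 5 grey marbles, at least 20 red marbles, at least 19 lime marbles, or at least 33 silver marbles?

The worst case stops just short of every target: all 1 black, all 4 yellow, 32 silver, 19 red, 4 grey, 26 gold, 18 lime, 29 white — 1 + 4 + 32 + 19 + 4 + 26 + 18 + 29 = 133 marbles.
One more marble must push some color to its target, so 133 + 1 = 134.

134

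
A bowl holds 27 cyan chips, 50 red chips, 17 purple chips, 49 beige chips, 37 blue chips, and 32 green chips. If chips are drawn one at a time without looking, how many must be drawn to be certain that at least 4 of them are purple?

To avoid purple chips as long as possible, exhaust the other 5 colors first.
The worst case draws every non-purple chip first: 27 + 50 + 49 + 37 + 32 = 195.
The next 4 draws are then forced to be purple, giving 195 + 4 = 199.

199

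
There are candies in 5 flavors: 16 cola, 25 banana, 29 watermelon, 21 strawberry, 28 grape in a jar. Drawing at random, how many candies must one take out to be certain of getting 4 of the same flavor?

16

The worst case takes 3 candies of each flavor without reaching 4 of any: 5 × 3 = 15.
The next candy must bring some flavor to 4, so 15 + 1 = 16.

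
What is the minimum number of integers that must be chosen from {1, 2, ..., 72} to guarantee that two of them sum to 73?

Partition {1, …, 72} into 36 pairs: {1,72}, {2,71}, …, {36,37}.
Choosing 36 integers — say the integers 1 through 36 — takes one from each pair and avoids the property.
Choosing 37 forces two into the same pair by pigeonhole, and those sum to 73. So 37.

37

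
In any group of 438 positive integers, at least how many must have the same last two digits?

5

The 438 positive integers fall into 100 possible two-digit endings.
If each of the 100 possible two-digit endings held at most 4, the total would be at most 100 × 4 = 400 < 438, a contradiction.
So at least one holds ⌈438/100⌉ = 5.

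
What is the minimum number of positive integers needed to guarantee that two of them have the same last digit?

11

There are 10 possible last digits acting as pigeonholes.
With 10 positive integers we could place one in each, avoiding any repeat.
One more forces some class to hold 2, so 10 + 1 = 11.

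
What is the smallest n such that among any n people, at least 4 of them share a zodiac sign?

37

There are 12 zodiac signs acting as pigeonholes.
With 12 × 3 = 36 people we could place exactly 3 in each, with no class reaching 4.
One more forces some class to hold 4, so 36 + 1 = 37.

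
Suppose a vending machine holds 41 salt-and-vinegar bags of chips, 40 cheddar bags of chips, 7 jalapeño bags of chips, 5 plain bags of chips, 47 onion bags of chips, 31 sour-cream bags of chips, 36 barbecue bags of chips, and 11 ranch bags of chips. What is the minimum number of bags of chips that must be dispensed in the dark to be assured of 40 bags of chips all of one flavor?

208

Treat the 8 flavors as pigeonholes.
In the worst case we take at most 39 of each flavor, but all 7 jalapeño, all 5 plain, all 31 sour-cream, all 36 barbecue, and all 11 ranch (fewer than 39), giving 39 + 39 + 7 + 5 + 39 + 31 + 36 + 11 = 207.
One more bag of chips then forces some flavor to 40, so 207 + 1 = 208.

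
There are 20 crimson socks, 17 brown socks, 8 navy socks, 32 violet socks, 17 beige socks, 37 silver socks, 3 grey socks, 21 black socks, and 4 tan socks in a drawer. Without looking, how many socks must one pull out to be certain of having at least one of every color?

The hardest color to obtain is grey: we could draw every other sock first — 159 − 3 = 156 socks — without a single grey one.
The next draw must be grey, so 156 + 1 = 157.

157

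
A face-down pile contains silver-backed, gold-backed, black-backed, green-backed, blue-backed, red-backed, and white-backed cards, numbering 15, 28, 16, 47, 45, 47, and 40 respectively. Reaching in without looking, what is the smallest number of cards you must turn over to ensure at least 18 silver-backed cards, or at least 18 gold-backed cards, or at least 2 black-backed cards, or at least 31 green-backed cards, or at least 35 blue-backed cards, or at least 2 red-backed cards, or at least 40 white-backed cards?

The worst case stops just short of every target: all 15 silver-backed, 17 gold-backed, 1 black-backed, 30 green-backed, 34 blue-backed, 1 red-backed, 39 white-backed — 15 + 17 + 1 + 30 + 34 + 1 + 39 = 137 cards.
One more card must push some back color to its target, so 137 + 1 = 138.

138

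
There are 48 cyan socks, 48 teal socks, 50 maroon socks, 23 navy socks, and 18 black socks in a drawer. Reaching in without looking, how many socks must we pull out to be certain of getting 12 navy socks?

The worst case draws every non-navy sock first: 48 + 48 + 50 + 18 = 164.
The next 12 draws are then forced to be navy, giving 164 + 12 = 176.

176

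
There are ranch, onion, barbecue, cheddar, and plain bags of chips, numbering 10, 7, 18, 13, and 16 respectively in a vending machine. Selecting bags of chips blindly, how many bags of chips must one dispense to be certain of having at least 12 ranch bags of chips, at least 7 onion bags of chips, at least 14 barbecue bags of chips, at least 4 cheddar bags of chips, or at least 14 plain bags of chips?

The worst case stops just short of every target: all 10 ranch, 6 onion, 13 barbecue, 3 cheddar, 13 plain — 10 + 6 + 13 + 3 + 13 = 45 bags of chips.
One more bag of chips must push some flavor to its target, so 45 + 1 = 46.

46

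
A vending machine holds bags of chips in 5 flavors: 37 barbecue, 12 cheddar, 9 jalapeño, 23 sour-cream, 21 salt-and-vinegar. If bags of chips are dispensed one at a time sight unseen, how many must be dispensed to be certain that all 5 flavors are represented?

94

The hardest flavor to obtain is jalapeño: we could draw every other bag of chips first — 102 − 9 = 93 bags of chips — without a single jalapeño one.
The next draw must be jalapeño, so 93 + 1 = 94.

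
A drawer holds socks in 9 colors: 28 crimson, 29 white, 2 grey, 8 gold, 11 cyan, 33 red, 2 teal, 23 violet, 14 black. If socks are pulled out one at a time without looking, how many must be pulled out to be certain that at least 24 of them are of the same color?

130

Treat the 9 colors as pigeonholes.
In the worst case we take at most 23 of each color, but all 2 grey, all 8 gold, all 11 cyan, all 2 teal, and all 14 black (fewer than 23), giving 23 + 23 + 2 + 8 + 11 + 23 + 2 + 23 + 14 = 129.
One more sock then forces some color to 24, so 129 + 1 = 130.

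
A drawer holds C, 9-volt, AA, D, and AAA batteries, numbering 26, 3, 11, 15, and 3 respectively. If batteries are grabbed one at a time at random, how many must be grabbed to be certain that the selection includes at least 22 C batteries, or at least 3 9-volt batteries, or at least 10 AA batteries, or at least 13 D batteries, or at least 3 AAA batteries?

47

The worst case stops just short of every target: 21 C, 2 9-volt, 9 AA, 12 D, 2 AAA — 21 + 2 + 9 + 12 + 2 = 46 batteries.
One more battery must push some type to its target, so 46 + 1 = 47.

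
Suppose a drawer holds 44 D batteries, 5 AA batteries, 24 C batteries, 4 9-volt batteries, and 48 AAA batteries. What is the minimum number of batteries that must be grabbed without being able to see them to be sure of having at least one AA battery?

The worst case draws every non-AA battery first: 44 + 24 + 4 + 48 = 120.
The next draw is then forced to be AA, giving 120 + 1 = 121.

121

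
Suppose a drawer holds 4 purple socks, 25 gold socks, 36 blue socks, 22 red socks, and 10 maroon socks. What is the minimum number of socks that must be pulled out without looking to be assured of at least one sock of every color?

The hardest color to obtain is purple: we could draw every other sock first — 97 − 4 = 93 socks — without a single purple one.
The next draw must be purple, so 93 + 1 = 94.

94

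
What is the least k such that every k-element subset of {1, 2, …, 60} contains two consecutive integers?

Partition {1, …, 60} into 30 pairs: {1,2}, {3,4}, …, {59,60}.
Choosing 30 integers — say the 30 even numbers 2, 4, …, 60 — takes one from each pair and avoids the property.
Choosing 31 forces two into the same pair by pigeonhole, and those are consecutive. So 31.

31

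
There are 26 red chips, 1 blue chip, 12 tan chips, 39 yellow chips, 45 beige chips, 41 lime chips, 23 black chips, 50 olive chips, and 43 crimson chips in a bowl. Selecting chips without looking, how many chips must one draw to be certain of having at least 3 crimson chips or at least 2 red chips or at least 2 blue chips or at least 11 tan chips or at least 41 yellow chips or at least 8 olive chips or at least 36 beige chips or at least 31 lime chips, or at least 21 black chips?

146

The worst case stops just short of every target: 1 red, 1 blue, 10 tan, all 39 yellow, 35 beige, 30 lime, 20 black, 7 olive, 2 crimson — 1 + 1 + 10 + 39 + 35 + 30 + 20 + 7 + 2 = 145 chips.
One more chip must push some color to its target, so 145 + 1 = 146.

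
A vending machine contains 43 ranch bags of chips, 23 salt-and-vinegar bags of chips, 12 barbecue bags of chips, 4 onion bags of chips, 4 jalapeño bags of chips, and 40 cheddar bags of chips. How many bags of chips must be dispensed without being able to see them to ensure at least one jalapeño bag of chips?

To avoid jalapeño bags of chips as long as possible, exhaust the other 5 flavors first.
The worst case draws every non-jalapeño bag of chips first: 43 + 23 + 12 + 4 + 40 = 122.
The next draw is then forced to be jalapeño, giving 122 + 1 = 123.

123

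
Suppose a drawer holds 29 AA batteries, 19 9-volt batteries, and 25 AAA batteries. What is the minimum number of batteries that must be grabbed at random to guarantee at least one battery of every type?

The hardest type to obtain is 9-volt: we could draw every other battery first — 73 − 19 = 54 batteries — without a single 9-volt one.
The next draw must be 9-volt, so 54 + 1 = 55.

55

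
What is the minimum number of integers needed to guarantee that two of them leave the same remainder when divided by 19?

20

There are 19 residue classes modulo 19 acting as pigeonholes.
With 19 integers we could place one in each, avoiding any repeat.
One more forces some class to hold 2, so 19 + 1 = 20.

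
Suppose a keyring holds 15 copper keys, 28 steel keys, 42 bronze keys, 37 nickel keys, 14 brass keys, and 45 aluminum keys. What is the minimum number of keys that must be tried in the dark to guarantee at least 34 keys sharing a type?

Treat the 6 types as pigeonholes.
In the worst case we take at most 33 of each type, but all 15 copper, all 28 steel, and all 14 brass (fewer than 33), giving 15 + 28 + 33 + 33 + 14 + 33 = 156.
One more key then forces some type to 34, so 156 + 1 = 157.

157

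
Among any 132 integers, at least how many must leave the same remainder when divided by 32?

The 132 integers fall into 32 residue classes modulo 32.
If each of the 32 residue classes modulo 32 held at most 4, the total would be at most 32 × 4 = 128 < 132, a contradiction.
So at least one holds ⌈132/32⌉ = 5.

5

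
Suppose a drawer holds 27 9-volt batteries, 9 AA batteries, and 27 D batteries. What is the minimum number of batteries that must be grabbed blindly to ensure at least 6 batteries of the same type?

16

The worst case takes 5 batteries of each type without reaching 6 of any: 3 × 5 = 15.
The next battery must bring some type to 6, so 15 + 1 = 16.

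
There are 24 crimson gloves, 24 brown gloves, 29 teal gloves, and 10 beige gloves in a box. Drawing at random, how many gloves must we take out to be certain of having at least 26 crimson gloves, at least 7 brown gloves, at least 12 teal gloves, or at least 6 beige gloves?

47

The worst case stops just short of every target: all 24 crimson, 6 brown, 11 teal, 5 beige — 24 + 6 + 11 + 5 = 46 gloves.
One more glove must push some color to its target, so 46 + 1 = 47.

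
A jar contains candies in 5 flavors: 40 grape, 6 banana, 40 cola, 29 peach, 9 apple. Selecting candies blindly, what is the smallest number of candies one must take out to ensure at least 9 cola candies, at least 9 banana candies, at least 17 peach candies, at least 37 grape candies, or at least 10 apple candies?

The worst case stops just short of every target: 36 grape, all 6 banana, 8 cola, 16 peach, 9 apple — 36 + 6 + 8 + 16 + 9 = 75 candies.
One more candy must push some flavor to its target, so 75 + 1 = 76.

76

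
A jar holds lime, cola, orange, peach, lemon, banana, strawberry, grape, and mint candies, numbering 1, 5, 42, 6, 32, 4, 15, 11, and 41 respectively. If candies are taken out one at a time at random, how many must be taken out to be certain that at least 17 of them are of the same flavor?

In the worst case we take at most 16 of each flavor, but all 1 lime, all 5 cola, all 6 peach, all 4 banana, all 15 strawberry, and all 11 grape (fewer than 16), giving 1 + 5 + 16 + 6 + 16 + 4 + 15 + 11 + 16 = 90.
One more candy then forces some flavor to 17, so 90 + 1 = 91.

91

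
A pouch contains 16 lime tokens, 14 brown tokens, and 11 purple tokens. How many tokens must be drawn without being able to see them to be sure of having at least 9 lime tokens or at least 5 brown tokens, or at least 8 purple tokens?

20

The worst case stops just short of every target: 8 lime, 4 brown, 7 purple — 8 + 4 + 7 = 19 tokens.
One more token must push some color to its target, so 19 + 1 = 20.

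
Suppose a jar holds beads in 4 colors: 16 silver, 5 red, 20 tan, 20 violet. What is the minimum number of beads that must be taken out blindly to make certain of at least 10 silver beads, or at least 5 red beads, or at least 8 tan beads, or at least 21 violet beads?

41

The worst case stops just short of every target: 9 silver, 4 red, 7 tan, 20 violet — 9 + 4 + 7 + 20 = 40 beads.
One more bead must push some color to its target, so 40 + 1 = 41.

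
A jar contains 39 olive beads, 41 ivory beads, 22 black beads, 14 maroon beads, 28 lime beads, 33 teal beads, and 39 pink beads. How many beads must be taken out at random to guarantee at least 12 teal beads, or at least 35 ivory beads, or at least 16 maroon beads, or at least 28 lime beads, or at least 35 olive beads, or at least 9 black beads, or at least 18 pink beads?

The worst case stops just short of every target: 34 olive, 34 ivory, 8 black, all 14 maroon, 27 lime, 11 teal, 17 pink — 34 + 34 + 8 + 14 + 27 + 11 + 17 = 145 beads.
One more bead must push some color to its target, so 145 + 1 = 146.

146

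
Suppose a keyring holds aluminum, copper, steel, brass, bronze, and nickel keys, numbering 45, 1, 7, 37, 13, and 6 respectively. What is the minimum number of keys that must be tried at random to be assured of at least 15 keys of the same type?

Treat the 6 types as pigeonholes.
In the worst case we take at most 14 of each type, but all 1 copper, all 7 steel, all 13 bronze, and all 6 nickel (fewer than 14), giving 14 + 1 + 7 + 14 + 13 + 6 = 55.
One more key then forces some type to 15, so 55 + 1 = 56.

56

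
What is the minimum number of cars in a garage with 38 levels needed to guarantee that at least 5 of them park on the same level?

There are 38 levels acting as pigeonholes.
With 38 × 4 = 152 cars we could place exactly 4 in each, with no class reaching 5.
One more forces some class to hold 5, so 152 + 1 = 153.

153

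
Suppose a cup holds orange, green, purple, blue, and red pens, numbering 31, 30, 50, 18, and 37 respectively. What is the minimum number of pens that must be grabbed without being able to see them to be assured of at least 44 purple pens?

To avoid purple pens as long as possible, exhaust the other 4 ink colors first.
The worst case draws every non-purple pen first: 31 + 30 + 18 + 37 = 116.
The next 44 draws are then forced to be purple, giving 116 + 44 = 160.

160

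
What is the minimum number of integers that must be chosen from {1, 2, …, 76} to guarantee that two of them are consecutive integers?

Partition {1, …, 76} into 38 pairs: {1,2}, {3,4}, …, {75,76}.
Choosing 38 integers — say the 38 even numbers 2, 4, …, 76 — takes one from each pair and avoids the property.
Choosing 39 forces two into the same pair by pigeonhole, and those are consecutive. So 39.

39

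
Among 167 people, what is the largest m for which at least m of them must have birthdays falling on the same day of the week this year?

24

There are 7 days of the week, which serve as the pigeonholes.
If each of the 7 days of the week held at most 23, the total would be at most 7 × 23 = 161 < 167, a contradiction.
So at least one holds ⌈167/7⌉ = 24.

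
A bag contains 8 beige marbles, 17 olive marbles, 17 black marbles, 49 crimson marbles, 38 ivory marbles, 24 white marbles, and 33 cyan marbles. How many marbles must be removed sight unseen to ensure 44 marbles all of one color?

181

In the worst case we take at most 43 of each color, but all 8 beige, all 17 olive, all 17 black, all 38 ivory, all 24 white, and all 33 cyan (fewer than 43), giving 8 + 17 + 17 + 43 + 38 + 24 + 33 = 180.
One more marble then forces some color to 44, so 180 + 1 = 181.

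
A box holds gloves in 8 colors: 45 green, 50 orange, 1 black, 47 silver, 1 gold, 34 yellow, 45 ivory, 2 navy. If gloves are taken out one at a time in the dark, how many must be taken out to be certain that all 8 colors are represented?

225

The hardest color to obtain is black: we could draw every other glove first — 225 − 1 = 224 gloves — without a single black one.
The next draw must be black, so 224 + 1 = 225.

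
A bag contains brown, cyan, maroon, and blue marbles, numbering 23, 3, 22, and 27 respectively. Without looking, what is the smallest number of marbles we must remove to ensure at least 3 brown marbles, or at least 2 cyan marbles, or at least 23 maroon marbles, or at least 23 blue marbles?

The worst case stops just short of every target: 2 brown, 1 cyan, 22 maroon, 22 blue — 2 + 1 + 22 + 22 = 47 marbles.
One more marble must push some color to its target, so 47 + 1 = 48.

48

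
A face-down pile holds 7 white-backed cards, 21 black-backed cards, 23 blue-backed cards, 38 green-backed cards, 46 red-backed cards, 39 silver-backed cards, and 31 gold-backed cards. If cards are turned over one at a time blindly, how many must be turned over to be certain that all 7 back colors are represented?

199

The hardest back color to obtain is white-backed: we could draw every other card first — 205 − 7 = 198 cards — without a single white-backed one.
The next draw must be white-backed, so 198 + 1 = 199.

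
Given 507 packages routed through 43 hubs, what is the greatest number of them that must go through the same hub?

12

If each of the 43 hubs held at most 11, the total would be at most 43 × 11 = 473 < 507, a contradiction.
So at least one holds ⌈507/43⌉ = 12.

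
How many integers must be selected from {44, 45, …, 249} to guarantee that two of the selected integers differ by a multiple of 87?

88

Group the integers by remainder mod 87; there are 87 residue classes, each nonempty in this range.
Choosing one from each class (87 integers) avoids any shared remainder.
One more choice must repeat a class, so two differ by a multiple of 87. Hence 87 + 1 = 88.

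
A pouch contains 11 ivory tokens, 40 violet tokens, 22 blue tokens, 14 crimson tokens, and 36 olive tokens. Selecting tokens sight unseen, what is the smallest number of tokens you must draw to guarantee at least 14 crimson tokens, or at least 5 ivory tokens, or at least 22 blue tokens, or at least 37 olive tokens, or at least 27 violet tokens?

Each of the 5 colors has its own threshold; avoid all of them simultaneously.
The worst case stops just short of every target: 4 ivory, 26 violet, 21 blue, 13 crimson, 36 olive — 4 + 26 + 21 + 13 + 36 = 100 tokens.
One more token must push some color to its target, so 100 + 1 = 101.

101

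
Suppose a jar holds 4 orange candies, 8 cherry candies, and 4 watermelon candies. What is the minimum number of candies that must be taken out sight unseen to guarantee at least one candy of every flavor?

13

The hardest flavor to obtain is orange: we could draw every other candy first — 16 − 4 = 12 candies — without a single orange one.
The next draw must be orange, so 12 + 1 = 13.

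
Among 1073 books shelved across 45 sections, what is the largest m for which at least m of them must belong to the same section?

The 1073 books fall into 45 sections.
If each of the 45 sections held at most 23, the total would be at most 45 × 23 = 1035 < 1073, a contradiction.
So at least one holds ⌈1073/45⌉ = 24.

24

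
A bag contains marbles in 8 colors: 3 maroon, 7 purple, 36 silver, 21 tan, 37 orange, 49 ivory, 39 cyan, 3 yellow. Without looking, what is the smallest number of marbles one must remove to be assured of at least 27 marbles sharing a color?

139

In the worst case we take at most 26 of each color, but all 3 maroon, all 7 purple, all 21 tan, and all 3 yellow (fewer than 26), giving 3 + 7 + 26 + 21 + 26 + 26 + 26 + 3 = 138.
One more marble then forces some color to 27, so 138 + 1 = 139.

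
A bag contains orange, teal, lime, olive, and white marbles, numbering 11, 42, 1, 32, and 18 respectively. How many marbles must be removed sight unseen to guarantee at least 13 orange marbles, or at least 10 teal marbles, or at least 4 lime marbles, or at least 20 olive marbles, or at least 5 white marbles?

The worst case stops just short of every target: all 11 orange, 9 teal, all 1 lime, 19 olive, 4 white — 11 + 9 + 1 + 19 + 4 = 44 marbles.
One more marble must push some color to its target, so 44 + 1 = 45.

45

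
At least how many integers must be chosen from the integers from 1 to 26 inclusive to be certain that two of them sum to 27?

14

Partition {1, …, 26} into 13 pairs: {1,26}, {2,25}, …, {13,14}.
Choosing 13 integers — say the integers 1 through 13 — takes one from each pair and avoids the property.
Choosing 14 forces two into the same pair by pigeonhole, and those sum to 27. So 14.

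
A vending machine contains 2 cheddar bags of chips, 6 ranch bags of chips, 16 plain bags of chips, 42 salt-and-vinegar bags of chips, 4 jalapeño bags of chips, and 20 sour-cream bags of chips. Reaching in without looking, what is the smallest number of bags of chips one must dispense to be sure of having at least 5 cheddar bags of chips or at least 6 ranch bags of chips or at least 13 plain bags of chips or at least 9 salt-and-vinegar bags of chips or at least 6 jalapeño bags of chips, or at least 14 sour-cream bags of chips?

45

Each of the 6 flavors has its own threshold; avoid all of them simultaneously.
The worst case stops just short of every target: all 2 cheddar, 5 ranch, 12 plain, 8 salt-and-vinegar, all 4 jalapeño, 13 sour-cream — 2 + 5 + 12 + 8 + 4 + 13 = 44 bags of chips.
One more bag of chips must push some flavor to its target, so 44 + 1 = 45.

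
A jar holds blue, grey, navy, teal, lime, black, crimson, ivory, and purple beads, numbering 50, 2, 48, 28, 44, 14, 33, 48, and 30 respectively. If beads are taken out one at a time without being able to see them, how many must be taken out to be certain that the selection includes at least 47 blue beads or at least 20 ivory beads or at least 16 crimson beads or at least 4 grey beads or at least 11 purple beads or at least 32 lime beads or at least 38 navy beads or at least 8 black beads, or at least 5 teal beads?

The worst case stops just short of every target: 46 blue, all 2 grey, 37 navy, 4 teal, 31 lime, 7 black, 15 crimson, 19 ivory, 10 purple — 46 + 2 + 37 + 4 + 31 + 7 + 15 + 19 + 10 = 171 beads.
One more bead must push some color to its target, so 171 + 1 = 172.

172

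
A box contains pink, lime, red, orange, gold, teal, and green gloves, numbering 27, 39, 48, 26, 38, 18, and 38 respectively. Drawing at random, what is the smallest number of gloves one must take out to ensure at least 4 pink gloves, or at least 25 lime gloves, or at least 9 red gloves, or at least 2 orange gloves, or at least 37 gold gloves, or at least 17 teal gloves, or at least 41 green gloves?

The worst case stops just short of every target: 3 pink, 24 lime, 8 red, 1 orange, 36 gold, 16 teal, all 38 green — 3 + 24 + 8 + 1 + 36 + 16 + 38 = 126 gloves.
One more glove must push some color to its target, so 126 + 1 = 127.

127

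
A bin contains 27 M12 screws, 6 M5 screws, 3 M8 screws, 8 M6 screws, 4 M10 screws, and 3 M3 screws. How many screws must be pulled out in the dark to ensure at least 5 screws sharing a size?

In the worst case we take at most 4 of each size, but all 3 M8 and all 3 M3 (fewer than 4), giving 4 + 4 + 3 + 4 + 4 + 3 = 22.
One more screw then forces some size to 5, so 22 + 1 = 23.

23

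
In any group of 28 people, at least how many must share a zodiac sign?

The 28 people fall into 12 zodiac signs.
If each of the 12 zodiac signs held at most 2, the total would be at most 12 × 2 = 24 < 28, a contradiction.
So at least one holds ⌈28/12⌉ = 3.

3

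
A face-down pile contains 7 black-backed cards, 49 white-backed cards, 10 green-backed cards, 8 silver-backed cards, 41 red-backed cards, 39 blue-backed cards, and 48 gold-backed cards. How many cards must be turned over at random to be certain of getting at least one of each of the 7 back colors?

196

The hardest back color to obtain is black-backed: we could draw every other card first — 202 − 7 = 195 cards — without a single black-backed one.
The next draw must be black-backed, so 195 + 1 = 196.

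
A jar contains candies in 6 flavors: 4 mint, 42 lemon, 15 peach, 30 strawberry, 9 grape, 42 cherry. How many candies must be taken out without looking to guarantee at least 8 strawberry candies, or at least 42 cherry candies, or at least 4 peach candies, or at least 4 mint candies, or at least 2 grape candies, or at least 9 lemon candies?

64

The worst case stops just short of every target: 3 mint, 8 lemon, 3 peach, 7 strawberry, 1 grape, 41 cherry — 3 + 8 + 3 + 7 + 1 + 41 = 63 candies.
One more candy must push some flavor to its target, so 63 + 1 = 64.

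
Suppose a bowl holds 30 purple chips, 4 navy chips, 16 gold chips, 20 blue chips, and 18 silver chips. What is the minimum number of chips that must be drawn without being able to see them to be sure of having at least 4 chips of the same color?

16

The worst case takes 3 chips of each color without reaching 4 of any: 5 × 3 = 15.
The next chip must bring some color to 4, so 15 + 1 = 16.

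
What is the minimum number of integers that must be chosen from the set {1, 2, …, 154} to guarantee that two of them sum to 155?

Partition {1, …, 154} into 77 pairs: {1,154}, {2,153}, …, {77,78}.
Choosing 77 integers — say the integers 1 through 77 — takes one from each pair and avoids the property.
Choosing 78 forces two into the same pair by pigeonhole, and those sum to 155. So 78.

78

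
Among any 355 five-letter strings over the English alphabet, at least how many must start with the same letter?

14

If each of the 26 possible first letters held at most 13, the total would be at most 26 × 13 = 338 < 355, a contradiction.
So at least one holds ⌈355/26⌉ = 14.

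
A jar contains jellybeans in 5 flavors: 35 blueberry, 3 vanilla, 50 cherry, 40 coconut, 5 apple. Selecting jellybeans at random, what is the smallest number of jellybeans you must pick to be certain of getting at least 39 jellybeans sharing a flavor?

Treat the 5 flavors as pigeonholes.
In the worst case we take at most 38 of each flavor, but all 35 blueberry, all 3 vanilla, and all 5 apple (fewer than 38), giving 35 + 3 + 38 + 38 + 5 = 119.
One more jellybean then forces some flavor to 39, so 119 + 1 = 120.

120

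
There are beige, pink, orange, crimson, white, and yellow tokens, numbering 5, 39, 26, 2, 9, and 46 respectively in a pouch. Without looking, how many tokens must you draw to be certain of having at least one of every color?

The hardest color to obtain is crimson: we could draw every other token first — 127 − 2 = 125 tokens — without a single crimson one.
The next draw must be crimson, so 125 + 1 = 126.

126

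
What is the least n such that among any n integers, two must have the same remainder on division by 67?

Two integers differ by a multiple of 67 exactly when they share a remainder mod 67.
There are 67 residue classes mod 67, so 67 integers can all lie in distinct classes.
One more integer must repeat a residue, giving a difference divisible by 67. So n = 67 + 1 = 68.

68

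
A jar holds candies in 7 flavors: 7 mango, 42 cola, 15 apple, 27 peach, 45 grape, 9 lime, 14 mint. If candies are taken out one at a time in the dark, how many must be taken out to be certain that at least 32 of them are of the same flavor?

Treat the 7 flavors as pigeonholes.
In the worst case we take at most 31 of each flavor, but all 7 mango, all 15 apple, all 27 peach, all 9 lime, and all 14 mint (fewer than 31), giving 7 + 31 + 15 + 27 + 31 + 9 + 14 = 134.
One more candy then forces some flavor to 32, so 134 + 1 = 135.

135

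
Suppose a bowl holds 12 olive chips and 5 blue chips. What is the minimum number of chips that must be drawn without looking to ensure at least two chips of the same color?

3

Treat the 2 colors as pigeonholes.
The worst case takes 1 chip of each color without reaching 2 of any: 2 × 1 = 2.
The next chip must bring some color to 2, so 2 + 1 = 3.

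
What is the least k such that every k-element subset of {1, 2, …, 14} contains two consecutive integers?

Partition {1, …, 14} into 7 pairs: {1,2}, {3,4}, …, {13,14}.
Choosing 7 integers — say the 7 even numbers 2, 4, …, 14 — takes one from each pair and avoids the property.
Choosing 8 forces two into the same pair by pigeonhole, and those are consecutive. So 8.

8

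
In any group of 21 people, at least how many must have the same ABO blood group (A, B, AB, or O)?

6

The 21 people fall into 4 ABO blood groups.
If each of the 4 ABO blood groups held at most 5, the total would be at most 4 × 5 = 20 < 21, a contradiction.
So at least one holds ⌈21/4⌉ = 6.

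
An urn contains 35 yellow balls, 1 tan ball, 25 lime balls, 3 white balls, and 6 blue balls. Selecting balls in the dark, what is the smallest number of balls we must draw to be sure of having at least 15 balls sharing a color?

39

In the worst case we take at most 14 of each color, but all 1 tan, all 3 white, and all 6 blue (fewer than 14), giving 14 + 1 + 14 + 3 + 6 = 38.
One more ball then forces some color to 15, so 38 + 1 = 39.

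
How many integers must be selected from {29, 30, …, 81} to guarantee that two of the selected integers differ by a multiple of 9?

Group the integers by remainder mod 9; there are 9 residue classes, each nonempty in this range.
Choosing one from each class (9 integers) avoids any shared remainder.
One more choice must repeat a class, so two differ by a multiple of 9. Hence 9 + 1 = 10.

10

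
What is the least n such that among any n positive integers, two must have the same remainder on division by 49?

Use the pigeonhole principle on residue classes: two integers differ by a multiple of 49 exactly when they share a remainder mod 49.
There are 49 residue classes mod 49, so 49 integers can all lie in distinct classes.
One more integer must repeat a residue, giving a difference divisible by 49. So n = 49 + 1 = 50.

50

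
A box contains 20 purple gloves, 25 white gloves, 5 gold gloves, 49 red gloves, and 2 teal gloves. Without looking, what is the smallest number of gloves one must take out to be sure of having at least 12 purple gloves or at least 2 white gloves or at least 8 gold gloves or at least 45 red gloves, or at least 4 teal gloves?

64

Each of the 5 colors has its own threshold; avoid all of them simultaneously.
The worst case stops just short of every target: 11 purple, 1 white, all 5 gold, 44 red, all 2 teal — 11 + 1 + 5 + 44 + 2 = 63 gloves.
One more glove must push some color to its target, so 63 + 1 = 64.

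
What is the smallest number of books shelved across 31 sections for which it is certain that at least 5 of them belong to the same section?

125

There are 31 sections acting as pigeonholes.
With 31 × 4 = 124 books we could place exactly 4 in each, with no class reaching 5.
One more forces some class to hold 5, so 124 + 1 = 125.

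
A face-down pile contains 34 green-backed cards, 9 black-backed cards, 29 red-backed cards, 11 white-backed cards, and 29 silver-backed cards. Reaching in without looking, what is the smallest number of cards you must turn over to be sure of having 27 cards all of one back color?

99

Treat the 5 back colors as pigeonholes.
In the worst case we take at most 26 of each back color, but all 9 black-backed and all 11 white-backed (fewer than 26), giving 26 + 9 + 26 + 11 + 26 = 98.
One more card then forces some back color to 27, so 98 + 1 = 99.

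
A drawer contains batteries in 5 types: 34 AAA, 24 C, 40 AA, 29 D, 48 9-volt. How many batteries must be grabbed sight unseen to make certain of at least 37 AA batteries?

172

To avoid AA batteries as long as possible, exhaust the other 4 types first.
The worst case draws every non-AA battery first: 34 + 24 + 29 + 48 = 135.
The next 37 draws are then forced to be AA, giving 135 + 37 = 172.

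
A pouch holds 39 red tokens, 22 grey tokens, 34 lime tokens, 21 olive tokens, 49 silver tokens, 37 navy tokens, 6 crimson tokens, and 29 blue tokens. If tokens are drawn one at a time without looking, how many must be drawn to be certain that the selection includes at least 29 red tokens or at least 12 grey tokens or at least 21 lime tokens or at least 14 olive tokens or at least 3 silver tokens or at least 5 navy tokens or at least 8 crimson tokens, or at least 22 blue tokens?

106

Each of the 8 colors has its own threshold; avoid all of them simultaneously.
The worst case stops just short of every target: 28 red, 11 grey, 20 lime, 13 olive, 2 silver, 4 navy, all 6 crimson, 21 blue — 28 + 11 + 20 + 13 + 2 + 4 + 6 + 21 = 105 tokens.
One more token must push some color to its target, so 105 + 1 = 106.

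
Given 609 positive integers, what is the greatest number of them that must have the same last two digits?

The 609 positive integers fall into 100 possible two-digit endings.
If each of the 100 possible two-digit endings held at most 6, the total would be at most 100 × 6 = 600 < 609, a contradiction.
So at least one holds ⌈609/100⌉ = 7.

7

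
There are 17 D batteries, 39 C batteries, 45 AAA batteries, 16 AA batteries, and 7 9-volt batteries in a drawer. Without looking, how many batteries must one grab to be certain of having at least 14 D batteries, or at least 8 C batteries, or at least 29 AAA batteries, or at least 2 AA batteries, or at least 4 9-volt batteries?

53

The worst case stops just short of every target: 13 D, 7 C, 28 AAA, 1 AA, 3 9-volt — 13 + 7 + 28 + 1 + 3 = 52 batteries.
One more battery must push some type to its target, so 52 + 1 = 53.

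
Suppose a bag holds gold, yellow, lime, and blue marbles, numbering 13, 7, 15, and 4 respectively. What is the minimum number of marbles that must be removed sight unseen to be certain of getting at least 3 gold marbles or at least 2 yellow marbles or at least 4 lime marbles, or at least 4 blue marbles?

Each of the 4 colors has its own threshold; avoid all of them simultaneously.
The worst case stops just short of every target: 2 gold, 1 yellow, 3 lime, 3 blue — 2 + 1 + 3 + 3 = 9 marbles.
One more marble must push some color to its target, so 9 + 1 = 10.

10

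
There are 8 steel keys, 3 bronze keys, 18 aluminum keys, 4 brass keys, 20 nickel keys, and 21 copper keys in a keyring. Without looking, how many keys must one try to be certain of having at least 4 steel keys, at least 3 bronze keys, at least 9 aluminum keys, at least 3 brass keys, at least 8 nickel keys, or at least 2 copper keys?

24

Each of the 6 types has its own threshold; avoid all of them simultaneously.
The worst case stops just short of every target: 3 steel, 2 bronze, 8 aluminum, 2 brass, 7 nickel, 1 copper — 3 + 2 + 8 + 2 + 7 + 1 = 23 keys.
One more key must push some type to its target, so 23 + 1 = 24.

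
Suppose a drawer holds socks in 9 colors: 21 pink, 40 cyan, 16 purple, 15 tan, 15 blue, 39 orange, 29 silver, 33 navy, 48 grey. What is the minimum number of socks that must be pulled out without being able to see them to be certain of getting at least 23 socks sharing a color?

In the worst case we take at most 22 of each color, but all 21 pink, all 16 purple, all 15 tan, and all 15 blue (fewer than 22), giving 21 + 22 + 16 + 15 + 15 + 22 + 22 + 22 + 22 = 177.
One more sock then forces some color to 23, so 177 + 1 = 178.

178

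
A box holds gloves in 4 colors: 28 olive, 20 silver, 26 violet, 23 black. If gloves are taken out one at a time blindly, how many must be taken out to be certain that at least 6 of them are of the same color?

21

The worst case takes 5 gloves of each color without reaching 6 of any: 4 × 5 = 20.
The next glove must bring some color to 6, so 20 + 1 = 21.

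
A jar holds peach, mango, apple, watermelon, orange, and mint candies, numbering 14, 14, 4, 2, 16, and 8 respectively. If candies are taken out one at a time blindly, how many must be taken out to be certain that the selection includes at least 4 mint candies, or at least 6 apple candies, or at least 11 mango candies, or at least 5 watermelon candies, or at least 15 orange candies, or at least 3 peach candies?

Each of the 6 flavors has its own threshold; avoid all of them simultaneously.
The worst case stops just short of every target: 2 peach, 10 mango, all 4 apple, all 2 watermelon, 14 orange, 3 mint — 2 + 10 + 4 + 2 + 14 + 3 = 35 candies.
One more candy must push some flavor to its target, so 35 + 1 = 36.

36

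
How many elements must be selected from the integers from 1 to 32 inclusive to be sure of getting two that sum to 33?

Partition {1, …, 32} into 16 pairs: {1,32}, {2,31}, …, {16,17}.
Choosing 16 integers — say the integers 1 through 16 — takes one from each pair and avoids the property.
Choosing 17 forces two into the same pair by pigeonhole, and those sum to 33. So 17.

17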